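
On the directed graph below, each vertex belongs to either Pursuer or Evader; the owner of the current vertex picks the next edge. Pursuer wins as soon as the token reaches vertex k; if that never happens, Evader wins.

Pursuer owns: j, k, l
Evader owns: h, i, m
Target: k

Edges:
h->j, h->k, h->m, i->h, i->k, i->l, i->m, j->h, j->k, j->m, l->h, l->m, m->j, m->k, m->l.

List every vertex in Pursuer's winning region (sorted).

A0 = {k}
A1: add {j} — j (Pursuer) has j→k.
A2 = A1; e.g. h (Evader) can still go to m. Fixed point.
Pursuer's winning region = {j, k}.

j, k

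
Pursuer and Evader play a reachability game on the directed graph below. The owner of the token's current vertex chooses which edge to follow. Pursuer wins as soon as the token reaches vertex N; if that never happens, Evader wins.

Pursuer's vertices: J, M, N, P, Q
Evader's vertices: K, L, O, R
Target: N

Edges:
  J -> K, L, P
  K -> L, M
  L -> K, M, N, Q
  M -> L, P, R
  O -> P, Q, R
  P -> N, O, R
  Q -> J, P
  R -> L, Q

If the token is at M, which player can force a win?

A0 = {N}
A1: add {P} — P (Pursuer) has P→N.
A2: add {J, M, Q} — J (Pursuer) has J→P; M (Pursuer) has M→P; Q (Pursuer) has Q→P.
A3 = A2; e.g. K (Evader) can still go to L. Fixed point.
M ∈ A2, so Pursuer can force the target.

Pursuer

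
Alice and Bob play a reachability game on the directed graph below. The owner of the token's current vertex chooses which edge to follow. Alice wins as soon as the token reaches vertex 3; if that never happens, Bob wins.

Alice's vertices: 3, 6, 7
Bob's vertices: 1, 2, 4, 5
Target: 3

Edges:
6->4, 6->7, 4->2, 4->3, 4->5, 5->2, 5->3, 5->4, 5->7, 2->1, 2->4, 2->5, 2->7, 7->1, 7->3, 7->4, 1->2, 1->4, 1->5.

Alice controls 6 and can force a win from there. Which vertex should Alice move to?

7

A0 = {3}
A1: add {7} — 7 (Alice) has 7→3.
A2: add {6} — 6 (Alice) has 6→7.
A3 = A2; e.g. 1 (Bob) can still go to 2. Fixed point.
From 6, successor 7 is in the attractor (rank 1); the other successor 4 is not.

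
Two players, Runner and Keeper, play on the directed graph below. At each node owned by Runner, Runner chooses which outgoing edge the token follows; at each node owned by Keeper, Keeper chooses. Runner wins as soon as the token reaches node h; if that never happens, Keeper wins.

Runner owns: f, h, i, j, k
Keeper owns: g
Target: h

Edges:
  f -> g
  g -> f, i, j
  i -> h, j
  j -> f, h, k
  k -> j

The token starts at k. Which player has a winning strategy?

A0 = {h}
A1: add {i, j} — i (Runner) has i→h; j (Runner) has j→h.
A2: add {k} — k (Runner) has k→j.
A3 = A2; e.g. f (Runner) has no edge into A2. Fixed point.
k ∈ A2, so Runner can force the target.

Runner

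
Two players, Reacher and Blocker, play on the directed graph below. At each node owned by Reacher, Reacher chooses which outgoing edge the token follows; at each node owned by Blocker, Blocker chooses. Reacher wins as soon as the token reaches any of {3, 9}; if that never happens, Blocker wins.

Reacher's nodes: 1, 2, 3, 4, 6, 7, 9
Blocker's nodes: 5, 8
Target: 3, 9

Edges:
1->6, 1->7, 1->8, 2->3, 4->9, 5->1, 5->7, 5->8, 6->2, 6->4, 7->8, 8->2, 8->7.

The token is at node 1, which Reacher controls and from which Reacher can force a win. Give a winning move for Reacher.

A0 = {3, 9}
A1: add {2, 4} — 2 (Reacher) has 2→3; 4 (Reacher) has 4→9.
A2: add {6} — 6 (Reacher) has 6→2.
A3: add {1} — 1 (Reacher) has 1→6.
A4 = A3; e.g. 5 (Blocker) can still go to 7. Fixed point.
From 1, successor 6 is in the attractor (rank 2); the other successors 7, 8 are not.

6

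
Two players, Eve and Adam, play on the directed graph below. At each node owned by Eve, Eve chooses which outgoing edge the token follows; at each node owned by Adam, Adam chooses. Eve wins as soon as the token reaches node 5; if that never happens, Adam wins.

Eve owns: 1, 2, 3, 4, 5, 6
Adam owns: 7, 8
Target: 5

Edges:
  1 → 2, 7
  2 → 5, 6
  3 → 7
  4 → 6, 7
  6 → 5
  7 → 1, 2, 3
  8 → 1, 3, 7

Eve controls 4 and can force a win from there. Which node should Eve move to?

A0 = {5}
A1: add {2, 6} — 2 (Eve) has 2→5; 6 (Eve) has 6→5.
A2: add {1, 4} — 1 (Eve) has 1→2; 4 (Eve) has 4→6.
A3 = A2; e.g. 3 (Eve) has no edge into A2. Fixed point.
From 4, successor 6 is in the attractor (rank 1); the other successor 7 is not.

6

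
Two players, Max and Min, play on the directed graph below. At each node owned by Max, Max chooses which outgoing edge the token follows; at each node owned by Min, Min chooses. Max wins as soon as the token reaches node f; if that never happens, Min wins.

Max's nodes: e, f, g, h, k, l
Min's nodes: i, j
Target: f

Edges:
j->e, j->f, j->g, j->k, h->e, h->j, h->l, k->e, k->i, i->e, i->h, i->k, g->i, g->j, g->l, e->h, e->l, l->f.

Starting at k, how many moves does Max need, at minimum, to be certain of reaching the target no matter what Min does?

A0 = {f}
A1: add {l} — l (Max) has l→f.
A2: add {e, g, h} — e (Max) has e→l; g (Max) has g→l; h (Max) has h→l.
A3: add {k} — k (Max) has k→e.
k enters the attractor at level 3, so Max can force the target in 3 moves from there.

3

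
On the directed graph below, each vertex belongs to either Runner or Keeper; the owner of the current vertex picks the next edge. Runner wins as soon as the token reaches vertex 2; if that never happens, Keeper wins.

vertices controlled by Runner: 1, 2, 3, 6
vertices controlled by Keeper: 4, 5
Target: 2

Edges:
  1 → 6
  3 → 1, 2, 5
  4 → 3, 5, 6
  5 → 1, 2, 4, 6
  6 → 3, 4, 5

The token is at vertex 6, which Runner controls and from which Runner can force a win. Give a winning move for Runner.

3

A0 = {2}
A1: add {3} — 3 (Runner) has 3→2.
A2: add {6} — 6 (Runner) has 6→3.
A3: add {1} — 1 (Runner) has 1→6.
A4 = A3; e.g. 4 (Keeper) can still go to 5. Fixed point.
From 6, successor 3 is in the attractor (rank 1); the other successors 4, 5 are not.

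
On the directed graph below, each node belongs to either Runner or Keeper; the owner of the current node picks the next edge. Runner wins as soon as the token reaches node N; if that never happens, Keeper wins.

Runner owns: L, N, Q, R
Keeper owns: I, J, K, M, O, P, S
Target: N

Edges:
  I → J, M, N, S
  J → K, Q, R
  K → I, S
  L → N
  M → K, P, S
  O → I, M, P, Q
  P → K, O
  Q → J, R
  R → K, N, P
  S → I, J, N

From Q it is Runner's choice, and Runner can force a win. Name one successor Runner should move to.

R

A0 = {N}
A1: add {L, R} — L (Runner) has L→N; R (Runner) has R→N.
A2: add {Q} — Q (Runner) has Q→R.
A3 = A2; e.g. I (Keeper) can still go to J. Fixed point.
From Q, successor R is in the attractor (rank 1); the other successor J is not.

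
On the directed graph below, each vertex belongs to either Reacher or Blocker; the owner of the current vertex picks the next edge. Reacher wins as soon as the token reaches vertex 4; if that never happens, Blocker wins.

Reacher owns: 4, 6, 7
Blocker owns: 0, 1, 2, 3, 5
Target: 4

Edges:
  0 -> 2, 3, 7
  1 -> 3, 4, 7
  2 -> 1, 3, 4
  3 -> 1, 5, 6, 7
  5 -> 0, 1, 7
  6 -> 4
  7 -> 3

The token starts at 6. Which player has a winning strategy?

A0 = {4}
A1: add {6} — 6 (Reacher) has 6→4.
A2 = A1; e.g. 0 (Blocker) can still go to 2. Fixed point.
6 ∈ A1, so Reacher can force the target.

Reacher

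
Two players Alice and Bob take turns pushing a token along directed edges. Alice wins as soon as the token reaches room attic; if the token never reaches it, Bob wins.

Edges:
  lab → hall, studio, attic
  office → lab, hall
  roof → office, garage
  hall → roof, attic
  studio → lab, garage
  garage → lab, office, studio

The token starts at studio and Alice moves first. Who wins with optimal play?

Track states (vertex, player-to-move).
A0 = {(attic,Alice), (attic,Bob)}
A1: add {(lab,Alice), (hall,Alice)}.
A2: add {(office,Bob)}.
A3: add {(roof,Alice), (garage,Alice)}.
A4: add {(hall,Bob), (studio,Bob)}.
A5: add {(office,Alice)}.
A6: add {(roof,Bob)}.
A7 = A6; e.g. (lab,Bob) stays out. (studio,Alice) never enters ⇒ Bob avoids the target.

Bob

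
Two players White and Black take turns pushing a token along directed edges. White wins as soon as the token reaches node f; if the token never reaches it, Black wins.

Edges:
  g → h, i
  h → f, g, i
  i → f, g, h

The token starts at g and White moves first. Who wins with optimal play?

Black

Track states (vertex, player-to-move).
A0 = {(f,White), (f,Black)}
A1: add {(h,White), (i,White)}.
A2: add {(g,Black)}.
A3 = A2; e.g. (g,White) stays out. (g,White) never enters ⇒ Black avoids the target.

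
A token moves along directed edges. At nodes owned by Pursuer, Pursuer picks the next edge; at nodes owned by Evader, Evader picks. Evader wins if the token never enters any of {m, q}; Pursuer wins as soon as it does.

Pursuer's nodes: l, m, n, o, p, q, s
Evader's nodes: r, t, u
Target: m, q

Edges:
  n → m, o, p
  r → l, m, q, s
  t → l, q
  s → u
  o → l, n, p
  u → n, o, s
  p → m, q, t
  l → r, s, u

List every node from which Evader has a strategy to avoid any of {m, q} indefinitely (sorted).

l, r, s, t, u

A0 = {m, q}
A1: add {n, p} — n (Pursuer) has n→m; p (Pursuer) has p→m.
A2: add {o} — o (Pursuer) has o→n.
A3 = A2; e.g. l (Pursuer) has no edge into A2. Fixed point.
Pursuer's attractor = {m, n, o, p, q}; Evader avoids the target exactly from the complement.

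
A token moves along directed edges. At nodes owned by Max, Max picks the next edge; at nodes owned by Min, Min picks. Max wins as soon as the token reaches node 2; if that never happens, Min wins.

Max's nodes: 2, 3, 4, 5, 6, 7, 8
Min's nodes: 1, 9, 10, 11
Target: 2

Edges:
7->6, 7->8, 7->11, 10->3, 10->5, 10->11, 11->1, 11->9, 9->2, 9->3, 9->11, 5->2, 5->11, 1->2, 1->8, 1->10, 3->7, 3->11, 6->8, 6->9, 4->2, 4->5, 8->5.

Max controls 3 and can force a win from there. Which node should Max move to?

7

A0 = {2}
A1: add {4, 5} — 4 (Max) has 4→2; 5 (Max) has 5→2.
A2: add {8} — 8 (Max) has 8→5.
A3: add {6, 7} — 6 (Max) has 6→8; 7 (Max) has 7→8.
A4: add {3} — 3 (Max) has 3→7.
A5 = A4; e.g. 1 (Min) can still go to 10. Fixed point.
From 3, successor 7 is in the attractor (rank 3); the other successor 11 is not.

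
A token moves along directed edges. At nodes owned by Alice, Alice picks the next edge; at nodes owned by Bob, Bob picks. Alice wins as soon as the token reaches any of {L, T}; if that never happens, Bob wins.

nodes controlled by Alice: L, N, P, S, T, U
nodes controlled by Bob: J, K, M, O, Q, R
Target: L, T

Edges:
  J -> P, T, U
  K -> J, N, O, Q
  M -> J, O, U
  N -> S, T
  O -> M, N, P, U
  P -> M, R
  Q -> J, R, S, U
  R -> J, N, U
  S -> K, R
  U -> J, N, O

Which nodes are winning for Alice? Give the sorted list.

A0 = {L, T}
A1: add {N} — N (Alice) has N→T.
A2: add {U} — U (Alice) has U→N.
A3 = A2; e.g. J (Bob) can still go to P. Fixed point.
Alice's winning region = {L, N, T, U}.

L, N, T, U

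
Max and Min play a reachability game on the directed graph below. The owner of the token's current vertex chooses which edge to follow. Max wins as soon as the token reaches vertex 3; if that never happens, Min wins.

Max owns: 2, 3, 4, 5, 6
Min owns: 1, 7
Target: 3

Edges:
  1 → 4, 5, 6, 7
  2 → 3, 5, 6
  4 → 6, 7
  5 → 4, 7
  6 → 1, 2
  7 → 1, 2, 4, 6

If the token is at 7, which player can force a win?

Min

A0 = {3}
A1: add {2} — 2 (Max) has 2→3.
A2: add {6} — 6 (Max) has 6→2.
A3: add {4} — 4 (Max) has 4→6.
A4: add {5} — 5 (Max) has 5→4.
A5 = A4; e.g. 1 (Min) can still go to 7. Fixed point.
7 never enters the attractor, so Min can avoid the target forever.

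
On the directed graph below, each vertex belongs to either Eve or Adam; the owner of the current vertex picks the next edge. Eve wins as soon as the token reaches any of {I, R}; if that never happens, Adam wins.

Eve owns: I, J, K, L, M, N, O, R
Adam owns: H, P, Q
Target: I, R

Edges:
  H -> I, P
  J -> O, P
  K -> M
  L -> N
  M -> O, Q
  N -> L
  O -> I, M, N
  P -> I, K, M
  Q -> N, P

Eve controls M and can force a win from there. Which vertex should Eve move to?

A0 = {I, R}
A1: add {O} — O (Eve) has O→I.
A2: add {J, M} — J (Eve) has J→O; M (Eve) has M→O.
A3: add {K} — K (Eve) has K→M.
A4: add {P} — P (Adam): all of {I, K, M} already in.
A5: add {H} — H (Adam): all of {I, P} already in.
A6 = A5; e.g. L (Eve) has no edge into A5. Fixed point.
From M, successor O is in the attractor (rank 1); the other successor Q is not.

O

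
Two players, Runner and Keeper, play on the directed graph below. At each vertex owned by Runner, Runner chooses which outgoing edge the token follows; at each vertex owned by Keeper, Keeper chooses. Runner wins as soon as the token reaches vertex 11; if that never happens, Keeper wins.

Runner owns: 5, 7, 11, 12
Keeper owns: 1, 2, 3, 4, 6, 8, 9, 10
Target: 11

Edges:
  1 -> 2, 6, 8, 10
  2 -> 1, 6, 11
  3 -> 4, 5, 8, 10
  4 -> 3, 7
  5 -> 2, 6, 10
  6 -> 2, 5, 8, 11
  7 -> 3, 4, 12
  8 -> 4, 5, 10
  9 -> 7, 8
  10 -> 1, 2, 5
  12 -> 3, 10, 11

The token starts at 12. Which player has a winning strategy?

Runner

A0 = {11}
A1: add {12} — 12 (Runner) has 12→11.
12 ∈ A1, so Runner can force the target.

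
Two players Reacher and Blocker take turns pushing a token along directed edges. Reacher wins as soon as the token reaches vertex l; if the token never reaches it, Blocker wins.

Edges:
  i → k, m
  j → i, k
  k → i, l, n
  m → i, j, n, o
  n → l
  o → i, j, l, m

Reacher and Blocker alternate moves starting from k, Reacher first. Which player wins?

Reacher

Track states (vertex, player-to-move).
A0 = {(l,Reacher), (l,Blocker)}
A1: add {(k,Reacher), (n,Reacher), (n,Blocker), (o,Reacher)}.
(k,Reacher) ∈ A1 ⇒ Reacher forces the target.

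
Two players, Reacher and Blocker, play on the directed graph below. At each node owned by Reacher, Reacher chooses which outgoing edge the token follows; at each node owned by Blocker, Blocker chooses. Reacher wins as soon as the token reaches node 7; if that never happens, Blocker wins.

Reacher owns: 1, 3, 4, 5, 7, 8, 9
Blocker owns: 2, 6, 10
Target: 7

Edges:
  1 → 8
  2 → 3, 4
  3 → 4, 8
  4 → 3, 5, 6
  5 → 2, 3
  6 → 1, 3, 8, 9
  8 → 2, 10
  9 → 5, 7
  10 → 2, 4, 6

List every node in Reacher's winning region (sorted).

A0 = {7}
A1: add {9} — 9 (Reacher) has 9→7.
A2 = A1; e.g. 1 (Reacher) has no edge into A1. Fixed point.
Reacher's winning region = {7, 9}.

7, 9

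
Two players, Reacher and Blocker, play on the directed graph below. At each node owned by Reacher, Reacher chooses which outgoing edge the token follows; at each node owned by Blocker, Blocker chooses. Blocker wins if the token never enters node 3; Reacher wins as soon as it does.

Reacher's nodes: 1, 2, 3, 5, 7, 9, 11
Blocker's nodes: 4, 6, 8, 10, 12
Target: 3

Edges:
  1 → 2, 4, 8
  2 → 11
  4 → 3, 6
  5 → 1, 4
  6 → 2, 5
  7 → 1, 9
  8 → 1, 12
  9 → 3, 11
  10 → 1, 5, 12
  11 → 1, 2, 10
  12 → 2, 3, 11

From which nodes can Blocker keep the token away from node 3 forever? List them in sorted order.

1, 2, 4, 5, 6, 8, 10, 11, 12

A0 = {3}
A1: add {9} — 9 (Reacher) has 9→3.
A2: add {7} — 7 (Reacher) has 7→9.
A3 = A2; e.g. 1 (Reacher) has no edge into A2. Fixed point.
Reacher's attractor = {3, 7, 9}; Blocker avoids the target exactly from the complement.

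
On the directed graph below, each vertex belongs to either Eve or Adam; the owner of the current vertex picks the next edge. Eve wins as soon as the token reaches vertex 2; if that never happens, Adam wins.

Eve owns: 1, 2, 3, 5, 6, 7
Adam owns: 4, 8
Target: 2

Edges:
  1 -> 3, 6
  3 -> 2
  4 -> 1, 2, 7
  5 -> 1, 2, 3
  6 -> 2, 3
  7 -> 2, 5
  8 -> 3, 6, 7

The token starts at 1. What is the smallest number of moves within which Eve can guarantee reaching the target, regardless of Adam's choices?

A0 = {2}
A1: add {3, 5, 6, 7} — 3 (Eve) has 3→2; 5 (Eve) has 5→2; 6 (Eve) has 6→2; 7 (Eve) has 7→2.
A2: add {1, 8} — 1 (Eve) has 1→3; 8 (Adam): all of {3, 6, 7} already in.
1 enters the attractor at level 2, so Eve can force the target in 2 moves from there.

2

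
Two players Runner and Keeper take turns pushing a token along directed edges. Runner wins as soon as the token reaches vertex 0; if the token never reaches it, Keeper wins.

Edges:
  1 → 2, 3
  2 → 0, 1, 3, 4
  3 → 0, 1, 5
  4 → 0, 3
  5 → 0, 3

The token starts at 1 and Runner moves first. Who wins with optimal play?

Track states (vertex, player-to-move).
A0 = {(0,Runner), (0,Keeper)}
A1: add {(2,Runner), (3,Runner), (4,Runner), (5,Runner)}.
A2: add {(1,Keeper), (4,Keeper), (5,Keeper)}.
A3 = A2; e.g. (1,Runner) stays out. (1,Runner) never enters ⇒ Keeper avoids the target.

Keeper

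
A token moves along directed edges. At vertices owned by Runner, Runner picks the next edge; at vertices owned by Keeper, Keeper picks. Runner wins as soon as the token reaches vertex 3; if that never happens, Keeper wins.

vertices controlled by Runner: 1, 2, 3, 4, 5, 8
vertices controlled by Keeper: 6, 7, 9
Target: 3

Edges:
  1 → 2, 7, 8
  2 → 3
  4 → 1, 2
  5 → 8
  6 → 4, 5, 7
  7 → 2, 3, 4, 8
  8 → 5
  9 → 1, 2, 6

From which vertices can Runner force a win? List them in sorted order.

A0 = {3}
A1: add {2} — 2 (Runner) has 2→3.
A2: add {1, 4} — 1 (Runner) has 1→2; 4 (Runner) has 4→2.
A3 = A2; e.g. 5 (Runner) has no edge into A2. Fixed point.
Runner's winning region = {1, 2, 3, 4}.

1, 2, 3, 4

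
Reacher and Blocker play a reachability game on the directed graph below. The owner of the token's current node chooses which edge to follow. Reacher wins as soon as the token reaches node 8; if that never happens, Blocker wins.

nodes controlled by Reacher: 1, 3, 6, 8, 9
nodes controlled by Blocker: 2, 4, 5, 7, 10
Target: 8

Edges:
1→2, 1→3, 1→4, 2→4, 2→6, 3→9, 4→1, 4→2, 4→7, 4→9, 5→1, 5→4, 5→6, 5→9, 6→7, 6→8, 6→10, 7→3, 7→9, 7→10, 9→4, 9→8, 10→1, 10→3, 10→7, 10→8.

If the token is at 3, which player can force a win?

Reacher

A0 = {8}
A1: add {6, 9} — 6 (Reacher) has 6→8; 9 (Reacher) has 9→8.
A2: add {3} — 3 (Reacher) has 3→9.
3 ∈ A2, so Reacher can force the target.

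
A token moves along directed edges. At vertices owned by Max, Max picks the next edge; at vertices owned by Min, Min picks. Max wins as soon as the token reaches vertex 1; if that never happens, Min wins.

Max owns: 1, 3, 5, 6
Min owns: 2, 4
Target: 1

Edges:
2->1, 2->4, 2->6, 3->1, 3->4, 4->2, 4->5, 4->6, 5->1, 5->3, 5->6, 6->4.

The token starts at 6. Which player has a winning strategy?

A0 = {1}
A1: add {3, 5} — 3 (Max) has 3→1; 5 (Max) has 5→1.
A2 = A1; e.g. 2 (Min) can still go to 4. Fixed point.
6 never enters the attractor, so Min can avoid the target forever.

Min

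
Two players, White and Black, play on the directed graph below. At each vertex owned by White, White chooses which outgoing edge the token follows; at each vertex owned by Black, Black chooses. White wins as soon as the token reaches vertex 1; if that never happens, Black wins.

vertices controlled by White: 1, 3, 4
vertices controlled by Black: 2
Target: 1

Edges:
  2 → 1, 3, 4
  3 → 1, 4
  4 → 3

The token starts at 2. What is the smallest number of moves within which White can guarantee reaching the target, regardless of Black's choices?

A0 = {1}
A1: add {3} — 3 (White) has 3→1.
A2: add {4} — 4 (White) has 4→3.
A3: add {2} — 2 (Black): all of {1, 3, 4} already in.
A3 = all vertices. Fixed point.
2 enters the attractor at level 3, so White can force the target in 3 moves from there.

3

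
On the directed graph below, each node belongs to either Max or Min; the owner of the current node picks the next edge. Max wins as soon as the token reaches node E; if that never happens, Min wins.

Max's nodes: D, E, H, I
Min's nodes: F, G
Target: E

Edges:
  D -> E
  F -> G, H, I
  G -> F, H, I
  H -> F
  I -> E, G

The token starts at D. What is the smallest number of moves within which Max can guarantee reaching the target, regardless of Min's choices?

1

A0 = {E}
A1: add {D, I} — D (Max) has D→E; I (Max) has I→E.
A2 = A1; e.g. F (Min) can still go to G. Fixed point.
D enters the attractor at level 1, so Max can force the target in 1 move from there.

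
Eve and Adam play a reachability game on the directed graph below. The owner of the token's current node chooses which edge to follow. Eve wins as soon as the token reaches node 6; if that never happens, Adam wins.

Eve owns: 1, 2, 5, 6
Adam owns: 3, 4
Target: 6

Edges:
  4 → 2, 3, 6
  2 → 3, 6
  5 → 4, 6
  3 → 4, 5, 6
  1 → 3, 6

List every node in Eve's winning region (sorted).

1, 2, 5, 6

A0 = {6}
A1: add {1, 2, 5} — 1 (Eve) has 1→6; 2 (Eve) has 2→6; 5 (Eve) has 5→6.
A2 = A1; e.g. 3 (Adam) can still go to 4. Fixed point.
Eve's winning region = {1, 2, 5, 6}.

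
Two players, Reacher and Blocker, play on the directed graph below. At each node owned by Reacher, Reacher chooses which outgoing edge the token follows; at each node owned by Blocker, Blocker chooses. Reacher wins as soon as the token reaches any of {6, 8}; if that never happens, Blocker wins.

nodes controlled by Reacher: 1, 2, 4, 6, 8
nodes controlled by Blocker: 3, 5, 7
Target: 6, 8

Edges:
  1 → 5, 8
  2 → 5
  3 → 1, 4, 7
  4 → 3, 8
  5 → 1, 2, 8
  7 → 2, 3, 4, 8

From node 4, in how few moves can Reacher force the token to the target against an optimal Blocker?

1

A0 = {6, 8}
A1: add {1, 4} — 1 (Reacher) has 1→8; 4 (Reacher) has 4→8.
A2 = A1; e.g. 2 (Reacher) has no edge into A1. Fixed point.
4 enters the attractor at level 1, so Reacher can force the target in 1 move from there.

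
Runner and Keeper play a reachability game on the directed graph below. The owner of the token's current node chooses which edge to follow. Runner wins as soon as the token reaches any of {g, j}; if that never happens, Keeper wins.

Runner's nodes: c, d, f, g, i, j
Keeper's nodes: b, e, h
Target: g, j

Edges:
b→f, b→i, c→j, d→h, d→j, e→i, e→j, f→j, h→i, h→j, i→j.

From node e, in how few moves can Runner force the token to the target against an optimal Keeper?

A0 = {g, j}
A1: add {c, d, f, i} — c (Runner) has c→j; d (Runner) has d→j; f (Runner) has f→j; i (Runner) has i→j.
A2: add {b, e, h} — b (Keeper): all of {f, i} already in; e (Keeper): all of {i, j} already in; h (Keeper): all of {i, j} already in.
A2 = all vertices. Fixed point.
e enters the attractor at level 2, so Runner can force the target in 2 moves from there.

2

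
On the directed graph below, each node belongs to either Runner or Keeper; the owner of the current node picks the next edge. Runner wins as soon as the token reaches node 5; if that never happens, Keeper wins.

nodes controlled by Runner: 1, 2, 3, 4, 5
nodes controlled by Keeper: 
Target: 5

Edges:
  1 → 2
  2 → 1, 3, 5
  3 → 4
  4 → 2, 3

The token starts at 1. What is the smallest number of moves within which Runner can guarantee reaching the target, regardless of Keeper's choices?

2

A0 = {5}
A1: add {2} — 2 (Runner) has 2→5.
A2: add {1, 4} — 1 (Runner) has 1→2; 4 (Runner) has 4→2.
1 enters the attractor at level 2, so Runner can force the target in 2 moves from there.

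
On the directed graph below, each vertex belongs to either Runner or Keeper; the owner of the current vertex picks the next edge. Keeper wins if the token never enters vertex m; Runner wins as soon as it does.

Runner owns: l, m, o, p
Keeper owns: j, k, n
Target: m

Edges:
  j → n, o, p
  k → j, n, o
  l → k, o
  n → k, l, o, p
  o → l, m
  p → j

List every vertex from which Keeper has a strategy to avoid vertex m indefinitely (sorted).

j, k, n, p

A0 = {m}
A1: add {o} — o (Runner) has o→m.
A2: add {l} — l (Runner) has l→o.
A3 = A2; e.g. j (Keeper) can still go to n. Fixed point.
Runner's attractor = {l, m, o}; Keeper avoids the target exactly from the complement.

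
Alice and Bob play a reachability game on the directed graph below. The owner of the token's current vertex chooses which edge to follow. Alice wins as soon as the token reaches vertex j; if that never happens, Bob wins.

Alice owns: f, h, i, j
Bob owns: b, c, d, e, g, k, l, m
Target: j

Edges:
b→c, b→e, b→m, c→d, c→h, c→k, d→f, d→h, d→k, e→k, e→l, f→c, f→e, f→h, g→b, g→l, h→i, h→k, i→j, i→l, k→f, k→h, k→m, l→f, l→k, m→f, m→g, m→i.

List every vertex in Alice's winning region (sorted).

A0 = {j}
A1: add {i} — i (Alice) has i→j.
A2: add {h} — h (Alice) has h→i.
A3: add {f} — f (Alice) has f→h.
A4 = A3; e.g. b (Bob) can still go to c. Fixed point.
Alice's winning region = {f, h, i, j}.

f, h, i, j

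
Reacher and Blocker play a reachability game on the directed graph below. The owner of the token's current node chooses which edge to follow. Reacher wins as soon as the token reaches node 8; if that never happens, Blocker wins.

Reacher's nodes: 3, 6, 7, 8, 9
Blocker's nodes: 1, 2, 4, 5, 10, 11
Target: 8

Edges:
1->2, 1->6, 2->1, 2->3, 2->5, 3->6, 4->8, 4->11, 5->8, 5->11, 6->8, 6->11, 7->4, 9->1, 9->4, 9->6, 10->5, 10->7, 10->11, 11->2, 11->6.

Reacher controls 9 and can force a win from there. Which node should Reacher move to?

A0 = {8}
A1: add {6} — 6 (Reacher) has 6→8.
A2: add {3, 9} — 3 (Reacher) has 3→6; 9 (Reacher) has 9→6.
A3 = A2; e.g. 1 (Blocker) can still go to 2. Fixed point.
From 9, successor 6 is in the attractor (rank 1); the other successors 1, 4 are not.

6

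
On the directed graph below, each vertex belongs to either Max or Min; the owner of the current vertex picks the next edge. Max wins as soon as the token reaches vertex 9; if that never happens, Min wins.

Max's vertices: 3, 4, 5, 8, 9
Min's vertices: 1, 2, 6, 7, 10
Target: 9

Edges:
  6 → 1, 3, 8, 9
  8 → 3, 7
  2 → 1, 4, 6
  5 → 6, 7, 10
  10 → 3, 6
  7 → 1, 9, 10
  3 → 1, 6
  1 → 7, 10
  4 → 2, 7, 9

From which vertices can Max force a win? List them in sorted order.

A0 = {9}
A1: add {4} — 4 (Max) has 4→9.
A2 = A1; e.g. 1 (Min) can still go to 7. Fixed point.
Max's winning region = {4, 9}.

4, 9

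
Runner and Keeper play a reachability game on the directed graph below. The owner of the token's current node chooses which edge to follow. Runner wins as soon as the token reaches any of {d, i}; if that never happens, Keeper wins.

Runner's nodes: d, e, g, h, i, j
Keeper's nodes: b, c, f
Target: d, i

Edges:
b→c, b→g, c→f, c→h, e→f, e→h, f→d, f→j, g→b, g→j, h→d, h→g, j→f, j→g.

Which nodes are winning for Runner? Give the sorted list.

A0 = {d, i}
A1: add {h} — h (Runner) has h→d.
A2: add {e} — e (Runner) has e→h.
A3 = A2; e.g. b (Keeper) can still go to c. Fixed point.
Runner's winning region = {d, e, h, i}.

d, e, h, i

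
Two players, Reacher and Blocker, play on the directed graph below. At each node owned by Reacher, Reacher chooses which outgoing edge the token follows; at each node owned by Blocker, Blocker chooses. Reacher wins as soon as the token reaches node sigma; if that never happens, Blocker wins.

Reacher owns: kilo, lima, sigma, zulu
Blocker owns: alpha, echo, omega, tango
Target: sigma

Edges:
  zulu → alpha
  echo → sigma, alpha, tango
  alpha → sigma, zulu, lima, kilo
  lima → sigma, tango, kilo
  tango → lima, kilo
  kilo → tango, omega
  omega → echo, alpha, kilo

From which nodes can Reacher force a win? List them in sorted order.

A0 = {sigma}
A1: add {lima} — lima (Reacher) has lima→sigma.
A2 = A1; e.g. zulu (Reacher) has no edge into A1. Fixed point.
Reacher's winning region = {lima, sigma}.

lima, sigma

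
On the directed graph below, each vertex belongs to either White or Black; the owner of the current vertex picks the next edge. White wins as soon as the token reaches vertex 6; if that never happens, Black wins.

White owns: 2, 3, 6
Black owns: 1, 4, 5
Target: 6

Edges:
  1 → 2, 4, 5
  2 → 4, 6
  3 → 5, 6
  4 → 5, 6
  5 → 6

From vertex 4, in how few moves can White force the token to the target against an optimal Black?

A0 = {6}
A1: add {2, 3, 5} — 2 (White) has 2→6; 3 (White) has 3→6; 5 (Black): all of {6} already in.
A2: add {4} — 4 (Black): all of {5, 6} already in.
4 enters the attractor at level 2, so White can force the target in 2 moves from there.

2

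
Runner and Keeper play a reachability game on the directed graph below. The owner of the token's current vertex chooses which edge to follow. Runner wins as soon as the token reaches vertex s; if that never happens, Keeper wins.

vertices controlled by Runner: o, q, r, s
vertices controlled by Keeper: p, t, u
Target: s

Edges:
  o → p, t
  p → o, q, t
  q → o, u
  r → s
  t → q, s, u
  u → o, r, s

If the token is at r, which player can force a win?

Runner

A0 = {s}
A1: add {r} — r (Runner) has r→s.
A2 = A1; e.g. o (Runner) has no edge into A1. Fixed point.
r ∈ A1, so Runner can force the target.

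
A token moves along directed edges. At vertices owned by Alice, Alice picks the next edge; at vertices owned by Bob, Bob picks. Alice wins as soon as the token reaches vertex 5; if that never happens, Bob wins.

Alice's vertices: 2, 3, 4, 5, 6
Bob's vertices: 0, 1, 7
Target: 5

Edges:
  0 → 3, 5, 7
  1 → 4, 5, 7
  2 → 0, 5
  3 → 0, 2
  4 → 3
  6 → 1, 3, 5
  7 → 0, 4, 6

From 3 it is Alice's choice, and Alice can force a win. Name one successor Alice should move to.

A0 = {5}
A1: add {2, 6} — 2 (Alice) has 2→5; 6 (Alice) has 6→5.
A2: add {3} — 3 (Alice) has 3→2.
A3: add {4} — 4 (Alice) has 4→3.
A4 = A3; e.g. 0 (Bob) can still go to 7. Fixed point.
From 3, successor 2 is in the attractor (rank 1); the other successor 0 is not.

2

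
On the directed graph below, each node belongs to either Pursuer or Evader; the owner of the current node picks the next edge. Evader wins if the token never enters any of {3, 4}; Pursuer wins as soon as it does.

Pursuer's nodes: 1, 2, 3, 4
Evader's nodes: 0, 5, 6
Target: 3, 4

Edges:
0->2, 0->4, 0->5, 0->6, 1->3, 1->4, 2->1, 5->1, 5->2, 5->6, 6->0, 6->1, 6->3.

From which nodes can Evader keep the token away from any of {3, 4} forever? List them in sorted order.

0, 5, 6

A0 = {3, 4}
A1: add {1} — 1 (Pursuer) has 1→3.
A2: add {2} — 2 (Pursuer) has 2→1.
A3 = A2; e.g. 0 (Evader) can still go to 5. Fixed point.
Pursuer's attractor = {1, 2, 3, 4}; Evader avoids the target exactly from the complement.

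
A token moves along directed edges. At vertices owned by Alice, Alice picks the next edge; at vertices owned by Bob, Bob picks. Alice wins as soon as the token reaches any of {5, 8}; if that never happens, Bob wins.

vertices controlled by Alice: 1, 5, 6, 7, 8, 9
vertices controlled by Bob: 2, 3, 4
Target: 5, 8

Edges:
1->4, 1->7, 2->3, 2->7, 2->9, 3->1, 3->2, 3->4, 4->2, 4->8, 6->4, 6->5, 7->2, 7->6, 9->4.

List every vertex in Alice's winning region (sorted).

1, 5, 6, 7, 8

A0 = {5, 8}
A1: add {6} — 6 (Alice) has 6→5.
A2: add {7} — 7 (Alice) has 7→6.
A3: add {1} — 1 (Alice) has 1→7.
A4 = A3; e.g. 2 (Bob) can still go to 3. Fixed point.
Alice's winning region = {1, 5, 6, 7, 8}.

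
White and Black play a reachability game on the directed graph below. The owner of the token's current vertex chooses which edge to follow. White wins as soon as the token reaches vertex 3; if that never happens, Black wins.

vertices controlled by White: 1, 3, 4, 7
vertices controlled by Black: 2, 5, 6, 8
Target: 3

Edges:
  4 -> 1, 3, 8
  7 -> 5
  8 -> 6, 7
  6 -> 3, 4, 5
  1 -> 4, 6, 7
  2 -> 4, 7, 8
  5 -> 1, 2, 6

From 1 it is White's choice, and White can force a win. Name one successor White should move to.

A0 = {3}
A1: add {4} — 4 (White) has 4→3.
A2: add {1} — 1 (White) has 1→4.
A3 = A2; e.g. 2 (Black) can still go to 7. Fixed point.
From 1, successor 4 is in the attractor (rank 1); the other successors 6, 7 are not.

4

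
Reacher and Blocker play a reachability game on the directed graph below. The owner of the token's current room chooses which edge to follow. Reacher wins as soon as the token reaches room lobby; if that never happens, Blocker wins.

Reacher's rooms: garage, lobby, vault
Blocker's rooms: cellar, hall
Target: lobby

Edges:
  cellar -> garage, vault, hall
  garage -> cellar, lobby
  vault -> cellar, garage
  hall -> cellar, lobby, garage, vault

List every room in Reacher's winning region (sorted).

A0 = {lobby}
A1: add {garage} — garage (Reacher) has garage→lobby.
A2: add {vault} — vault (Reacher) has vault→garage.
A3 = A2; e.g. cellar (Blocker) can still go to hall. Fixed point.
Reacher's winning region = {garage, lobby, vault}.

garage, lobby, vault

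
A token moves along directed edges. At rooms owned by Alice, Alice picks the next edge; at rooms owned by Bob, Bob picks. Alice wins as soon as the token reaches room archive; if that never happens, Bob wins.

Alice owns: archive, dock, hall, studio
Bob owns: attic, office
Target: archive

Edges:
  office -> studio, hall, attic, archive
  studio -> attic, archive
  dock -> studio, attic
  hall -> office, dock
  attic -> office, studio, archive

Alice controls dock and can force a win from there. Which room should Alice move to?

A0 = {archive}
A1: add {studio} — studio (Alice) has studio→archive.
A2: add {dock} — dock (Alice) has dock→studio.
A3: add {hall} — hall (Alice) has hall→dock.
A4 = A3; e.g. office (Bob) can still go to attic. Fixed point.
From dock, successor studio is in the attractor (rank 1); the other successor attic is not.

studio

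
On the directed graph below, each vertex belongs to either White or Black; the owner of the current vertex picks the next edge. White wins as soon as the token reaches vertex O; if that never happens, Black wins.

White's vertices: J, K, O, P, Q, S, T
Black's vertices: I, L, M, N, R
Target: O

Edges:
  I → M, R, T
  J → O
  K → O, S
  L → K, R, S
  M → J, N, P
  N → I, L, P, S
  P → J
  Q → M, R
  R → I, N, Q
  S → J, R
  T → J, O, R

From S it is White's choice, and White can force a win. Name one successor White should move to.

J

A0 = {O}
A1: add {J, K, T} — J (White) has J→O; K (White) has K→O; T (White) has T→O.
A2: add {P, S} — P (White) has P→J; S (White) has S→J.
A3 = A2; e.g. I (Black) can still go to M. Fixed point.
From S, successor J is in the attractor (rank 1); the other successor R is not.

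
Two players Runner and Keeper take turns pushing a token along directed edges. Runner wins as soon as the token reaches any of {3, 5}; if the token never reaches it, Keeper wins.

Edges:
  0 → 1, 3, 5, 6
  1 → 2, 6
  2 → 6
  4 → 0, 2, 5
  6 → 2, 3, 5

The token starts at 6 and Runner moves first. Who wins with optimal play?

Runner

Track states (vertex, player-to-move).
A0 = {(3,Runner), (3,Keeper), (5,Runner), (5,Keeper)}
A1: add {(0,Runner), (4,Runner), (6,Runner)}.
(6,Runner) ∈ A1 ⇒ Runner forces the target.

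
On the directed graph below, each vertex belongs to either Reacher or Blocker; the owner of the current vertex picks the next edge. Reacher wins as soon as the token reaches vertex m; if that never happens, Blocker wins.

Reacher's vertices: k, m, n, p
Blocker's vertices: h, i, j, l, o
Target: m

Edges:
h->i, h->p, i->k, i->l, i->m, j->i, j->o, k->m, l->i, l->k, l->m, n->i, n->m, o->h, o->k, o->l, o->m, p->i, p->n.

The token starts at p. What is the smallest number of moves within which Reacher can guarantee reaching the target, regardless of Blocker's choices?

A0 = {m}
A1: add {k, n} — k (Reacher) has k→m; n (Reacher) has n→m.
A2: add {p} — p (Reacher) has p→n.
A3 = A2; e.g. h (Blocker) can still go to i. Fixed point.
p enters the attractor at level 2, so Reacher can force the target in 2 moves from there.

2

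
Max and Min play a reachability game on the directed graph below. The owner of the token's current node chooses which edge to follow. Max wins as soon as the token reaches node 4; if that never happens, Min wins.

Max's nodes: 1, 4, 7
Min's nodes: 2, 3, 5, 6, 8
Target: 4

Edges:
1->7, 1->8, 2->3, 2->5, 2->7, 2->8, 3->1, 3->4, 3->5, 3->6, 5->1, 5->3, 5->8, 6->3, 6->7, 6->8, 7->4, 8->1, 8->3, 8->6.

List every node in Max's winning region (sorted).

1, 4, 7

A0 = {4}
A1: add {7} — 7 (Max) has 7→4.
A2: add {1} — 1 (Max) has 1→7.
A3 = A2; e.g. 2 (Min) can still go to 3. Fixed point.
Max's winning region = {1, 4, 7}.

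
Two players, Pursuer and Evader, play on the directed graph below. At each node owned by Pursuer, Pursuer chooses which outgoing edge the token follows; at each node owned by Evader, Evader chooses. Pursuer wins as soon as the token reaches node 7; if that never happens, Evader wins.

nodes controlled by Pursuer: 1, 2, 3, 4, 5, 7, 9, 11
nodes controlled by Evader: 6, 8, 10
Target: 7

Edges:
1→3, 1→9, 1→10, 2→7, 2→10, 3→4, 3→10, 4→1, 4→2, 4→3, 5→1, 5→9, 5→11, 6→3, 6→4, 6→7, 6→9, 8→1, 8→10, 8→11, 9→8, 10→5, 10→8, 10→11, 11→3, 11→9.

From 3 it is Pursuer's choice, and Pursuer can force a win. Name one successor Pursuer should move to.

4

A0 = {7}
A1: add {2} — 2 (Pursuer) has 2→7.
A2: add {4} — 4 (Pursuer) has 4→2.
A3: add {3} — 3 (Pursuer) has 3→4.
A4: add {1, 11} — 1 (Pursuer) has 1→3; 11 (Pursuer) has 11→3.
A5: add {5} — 5 (Pursuer) has 5→1.
A6 = A5; e.g. 6 (Evader) can still go to 9. Fixed point.
From 3, successor 4 is in the attractor (rank 2); the other successor 10 is not.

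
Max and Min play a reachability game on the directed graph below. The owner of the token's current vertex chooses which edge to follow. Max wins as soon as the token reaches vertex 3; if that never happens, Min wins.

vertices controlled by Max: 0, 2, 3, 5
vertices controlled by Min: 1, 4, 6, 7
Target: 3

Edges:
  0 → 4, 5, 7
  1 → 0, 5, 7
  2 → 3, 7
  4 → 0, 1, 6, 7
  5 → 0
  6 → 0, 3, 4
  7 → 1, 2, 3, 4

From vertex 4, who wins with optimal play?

Min

A0 = {3}
A1: add {2} — 2 (Max) has 2→3.
A2 = A1; e.g. 0 (Max) has no edge into A1. Fixed point.
4 never enters the attractor, so Min can avoid the target forever.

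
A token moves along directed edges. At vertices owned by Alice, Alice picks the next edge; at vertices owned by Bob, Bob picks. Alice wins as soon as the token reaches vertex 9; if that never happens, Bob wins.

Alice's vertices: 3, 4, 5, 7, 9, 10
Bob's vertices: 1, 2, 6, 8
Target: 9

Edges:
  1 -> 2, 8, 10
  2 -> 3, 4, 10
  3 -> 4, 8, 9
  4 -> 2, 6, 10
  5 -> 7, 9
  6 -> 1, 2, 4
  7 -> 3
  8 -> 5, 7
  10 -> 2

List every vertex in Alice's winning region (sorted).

3, 5, 7, 8, 9

A0 = {9}
A1: add {3, 5} — 3 (Alice) has 3→9; 5 (Alice) has 5→9.
A2: add {7} — 7 (Alice) has 7→3.
A3: add {8} — 8 (Bob): all of {5, 7} already in.
A4 = A3; e.g. 1 (Bob) can still go to 2. Fixed point.
Alice's winning region = {3, 5, 7, 8, 9}.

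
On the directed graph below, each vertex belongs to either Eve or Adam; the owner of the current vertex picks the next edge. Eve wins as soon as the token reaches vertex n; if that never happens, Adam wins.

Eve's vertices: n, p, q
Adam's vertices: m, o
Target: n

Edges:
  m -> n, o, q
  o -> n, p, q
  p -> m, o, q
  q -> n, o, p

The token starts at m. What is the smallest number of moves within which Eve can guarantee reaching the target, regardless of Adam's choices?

A0 = {n}
A1: add {q} — q (Eve) has q→n.
A2: add {p} — p (Eve) has p→q.
A3: add {o} — o (Adam): all of {n, p, q} already in.
A4: add {m} — m (Adam): all of {n, o, q} already in.
A4 = all vertices. Fixed point.
m enters the attractor at level 4, so Eve can force the target in 4 moves from there.

4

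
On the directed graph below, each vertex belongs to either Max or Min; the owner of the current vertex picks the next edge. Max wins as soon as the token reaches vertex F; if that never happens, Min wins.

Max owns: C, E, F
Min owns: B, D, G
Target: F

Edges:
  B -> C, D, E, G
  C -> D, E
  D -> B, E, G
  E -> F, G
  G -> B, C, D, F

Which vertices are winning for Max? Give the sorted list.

A0 = {F}
A1: add {E} — E (Max) has E→F.
A2: add {C} — C (Max) has C→E.
A3 = A2; e.g. B (Min) can still go to D. Fixed point.
Max's winning region = {C, E, F}.

C, E, F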